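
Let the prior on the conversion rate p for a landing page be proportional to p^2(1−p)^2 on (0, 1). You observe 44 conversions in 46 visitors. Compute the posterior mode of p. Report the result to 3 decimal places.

p̂_MAP = 0.920

The prior density ∝ p^2(1−p)^2 is the kernel of Beta(3, 3).
Data: 44 successes in 46 trials. The binomial likelihood contributes p^44(1−p)^2, so the posterior is Beta(3+44, 3+2) = Beta(47, 5).
For Beta(a, b) with a, b > 1 the mode is (a−1)/(a+b−2) = 46/50 ≈ 0.920.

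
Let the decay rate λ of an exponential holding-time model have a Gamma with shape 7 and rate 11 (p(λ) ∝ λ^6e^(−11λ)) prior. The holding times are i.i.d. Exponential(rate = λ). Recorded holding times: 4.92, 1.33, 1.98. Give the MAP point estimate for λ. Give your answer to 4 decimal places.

The Exponential(rate=λ) likelihood is ∝ λ^n e^(−λΣtᵢ). Here n = 3 and Σtᵢ = 4.92 + 1.33 + 1.98 = 8.23.
Posterior ∝ λ^6e^(−11λ) · λ^3e^(−8.23λ) = λ^9e^(−19.23λ), i.e. Gamma(10, 19.23).
Mode = (a−1)/b = 9/19.23 ≈ 0.4680.

λ̂_MAP = 0.4680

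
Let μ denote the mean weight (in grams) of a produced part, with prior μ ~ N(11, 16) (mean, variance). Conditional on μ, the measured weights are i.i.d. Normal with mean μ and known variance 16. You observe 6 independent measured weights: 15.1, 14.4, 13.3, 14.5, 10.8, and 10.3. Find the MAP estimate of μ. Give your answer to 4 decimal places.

μ̂_MAP = 12.7714

n = 6; x̄ = (15.1 + 14.4 + 13.3 + 14.5 + 10.8 + 10.3)/6 = 78.4/6 = 196/15 ≈ 13.0667.
For a Normal prior and Normal likelihood with known variance, the posterior is Normal; its mode equals its mean, the precision-weighted average.
Prior precision 1/σ₀² = 1/16 = 0.0625; data precision n/σ² = 6/16 = 0.375.
μ̂ = (0.0625·11 + 0.375·(196/15)) / (0.0625 + 0.375) = 5.5875/0.4375 = 447/35 ≈ 12.7714.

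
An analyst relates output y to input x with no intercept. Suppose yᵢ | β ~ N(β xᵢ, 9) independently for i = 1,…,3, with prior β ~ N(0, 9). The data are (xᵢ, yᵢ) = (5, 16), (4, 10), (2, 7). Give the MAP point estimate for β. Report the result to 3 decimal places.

β̂_MAP = 2.913

log p(β | y) = −Σ(yᵢ − βxᵢ)²/(2·9) − β²/(2·9) + const.
Setting the derivative to zero: Σxᵢ(yᵢ − βxᵢ)/9 − β/9 = 0, so β = Σxᵢyᵢ / (Σxᵢ² + σ²/τ²).
Σxᵢyᵢ = 5·16 + 4·10 + 2·7 = 134; Σxᵢ² = 45; σ²/τ² = 1.
β̂_MAP = 134 / (45 + 1) = 134/46 ≈ 2.913.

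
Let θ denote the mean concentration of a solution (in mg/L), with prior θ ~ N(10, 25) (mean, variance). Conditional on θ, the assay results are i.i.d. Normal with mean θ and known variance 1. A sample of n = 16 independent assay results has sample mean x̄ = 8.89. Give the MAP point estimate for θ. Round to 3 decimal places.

θ̂_MAP = 8.893

n = 16, x̄ = 8.89.
For a Normal prior and Normal likelihood with known variance, the posterior is Normal; its mode equals its mean, the precision-weighted average.
Prior precision 1/σ₀² = 1/25 = 0.04; data precision n/σ² = 16/1 = 16.
θ̂ = (0.04·10 + 16·8.89) / (0.04 + 16) = 142.64/16.04 = 3566/401 ≈ 8.893.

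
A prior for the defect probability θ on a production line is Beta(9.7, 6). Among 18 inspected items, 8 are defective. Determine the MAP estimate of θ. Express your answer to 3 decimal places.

θ̂_MAP = 0.527

Prior: Beta(9.7, 6).
Data: 8 successes in 18 trials. The binomial likelihood contributes θ^8(1−θ)^10, so the posterior is Beta(9.7+8, 6+10) = Beta(17.7, 16).
For Beta(a, b) with a, b > 1 the mode is (a−1)/(a+b−2) = 16.7/31.7 ≈ 0.527.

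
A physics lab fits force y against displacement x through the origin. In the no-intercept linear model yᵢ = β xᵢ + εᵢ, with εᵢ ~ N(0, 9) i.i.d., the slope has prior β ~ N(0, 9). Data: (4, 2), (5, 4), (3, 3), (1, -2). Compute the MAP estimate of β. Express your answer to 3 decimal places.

β̂_MAP = 0.673

log p(β | y) = −Σ(yᵢ − βxᵢ)²/(2·9) − β²/(2·9) + const.
Setting the derivative to zero: Σxᵢ(yᵢ − βxᵢ)/9 − β/9 = 0, so β = Σxᵢyᵢ / (Σxᵢ² + σ²/τ²).
Σxᵢyᵢ = 4·2 + 5·4 + 3·3 + 1·(-2) = 35; Σxᵢ² = 51; σ²/τ² = 1.
β̂_MAP = 35 / (51 + 1) = 35/52 ≈ 0.673.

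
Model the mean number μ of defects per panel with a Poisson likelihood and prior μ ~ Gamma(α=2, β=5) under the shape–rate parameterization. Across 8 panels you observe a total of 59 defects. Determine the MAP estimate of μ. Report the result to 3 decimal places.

Σxᵢ = 59, n = 8.
Posterior ∝ μe^(−5μ) · μ^59e^(−8μ) = μ^60e^(−13μ), i.e. Gamma(shape=61, rate=13).
The mode of a Gamma(a, b) with a ≥ 1 (shape–rate) is (a−1)/b = 60/13 ≈ 4.615.

μ̂_MAP = 4.615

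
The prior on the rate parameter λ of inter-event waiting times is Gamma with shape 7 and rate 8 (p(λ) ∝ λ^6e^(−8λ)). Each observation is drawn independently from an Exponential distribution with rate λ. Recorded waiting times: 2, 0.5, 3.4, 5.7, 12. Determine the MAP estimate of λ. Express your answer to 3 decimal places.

The Exponential(rate=λ) likelihood is ∝ λ^n e^(−λΣtᵢ). Here n = 5 and Σtᵢ = 2 + 0.5 + 3.4 + 5.7 + 12 = 23.6.
Posterior ∝ λ^6e^(−8λ) · λ^5e^(−23.6λ) = λ^11e^(−31.6λ), i.e. Gamma(12, 31.6).
Mode = (a−1)/b = 11/31.6 ≈ 0.348.

λ̂_MAP = 0.348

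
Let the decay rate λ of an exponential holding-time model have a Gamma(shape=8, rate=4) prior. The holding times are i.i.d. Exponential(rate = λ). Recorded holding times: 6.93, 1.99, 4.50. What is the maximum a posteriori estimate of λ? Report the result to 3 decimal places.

λ̂_MAP = 0.574

The Exponential(rate=λ) likelihood is ∝ λ^n e^(−λΣtᵢ). Here n = 3 and Σtᵢ = 6.93 + 1.99 + 4.50 = 13.42.
Posterior ∝ λ^7e^(−4λ) · λ^3e^(−13.42λ) = λ^10e^(−17.42λ), i.e. Gamma(11, 17.42).
Mode = (a−1)/b = 10/17.42 ≈ 0.574.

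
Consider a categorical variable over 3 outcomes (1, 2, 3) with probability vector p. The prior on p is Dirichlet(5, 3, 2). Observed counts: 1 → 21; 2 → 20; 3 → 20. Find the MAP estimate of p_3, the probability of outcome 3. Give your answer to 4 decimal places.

The posterior is Dirichlet(αᵢ + nᵢ) = Dirichlet(26, 23, 22).
For a Dirichlet(a₁,…,a_K) with all aᵢ > 1, the mode has j-th component (aⱼ − 1)/(Σaᵢ − K).
Here Σaᵢ = 71 and K = 3, so p_3 = (22 − 1)/(71 − 3) = 21/68 ≈ 0.3088.

MAP estimate: 0.3088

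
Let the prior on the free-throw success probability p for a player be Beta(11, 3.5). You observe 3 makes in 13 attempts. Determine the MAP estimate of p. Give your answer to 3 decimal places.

Prior: Beta(11, 3.5).
Data: 3 successes in 13 trials. The binomial likelihood contributes p^3(1−p)^10, so the posterior is Beta(11+3, 3.5+10) = Beta(14, 13.5).
For Beta(a, b) with a, b > 1 the mode is (a−1)/(a+b−2) = 13/25.5 ≈ 0.510.

p̂_MAP = 0.510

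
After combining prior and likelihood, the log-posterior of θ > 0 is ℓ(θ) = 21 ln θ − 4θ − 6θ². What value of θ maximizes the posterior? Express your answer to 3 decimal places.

θ̂_MAP = 1.167

ℓ'(θ) = 21/θ − 4 − 12θ. Setting this to zero and multiplying by θ: 12θ² + 4θ − 21 = 0.
θ = (−4 + √(4² + 4·12·21)) / (2·12) = (−4 + √1024) / 24 = (−4 + 32)/24 = 7/6.
ℓ''(θ) = −21/θ² − 12 < 0, confirming a maximum.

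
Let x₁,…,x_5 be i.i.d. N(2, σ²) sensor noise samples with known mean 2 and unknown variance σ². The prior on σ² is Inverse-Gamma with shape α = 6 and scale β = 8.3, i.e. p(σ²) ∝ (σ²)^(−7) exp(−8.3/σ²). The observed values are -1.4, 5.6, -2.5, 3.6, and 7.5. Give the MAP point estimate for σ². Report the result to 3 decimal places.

Sum of squared deviations about the known mean: SS = (-1.4−2)² + (5.6−2)² + (-2.5−2)² + (3.6−2)² + (7.5−2)² = 77.58.
The Normal likelihood contributes (σ²)^(−n/2) exp(−SS/(2σ²)), so the posterior is Inverse-Gamma(α + n/2, β + SS/2) = Inverse-Gamma(8.5, 47.09).
The mode of Inverse-Gamma(a, b) is b/(a+1) = 47.09/9.5 ≈ 4.957.

σ̂²_MAP = 4.957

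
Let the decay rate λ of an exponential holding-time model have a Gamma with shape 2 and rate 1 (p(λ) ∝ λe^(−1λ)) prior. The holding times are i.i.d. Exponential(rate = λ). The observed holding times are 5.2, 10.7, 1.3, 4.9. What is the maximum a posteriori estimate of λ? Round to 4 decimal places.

The Exponential(rate=λ) likelihood is ∝ λ^n e^(−λΣtᵢ). Here n = 4 and Σtᵢ = 5.2 + 10.7 + 1.3 + 4.9 = 22.1.
Posterior ∝ λe^(−1λ) · λ^4e^(−22.1λ) = λ^5e^(−23.1λ), i.e. Gamma(6, 23.1).
Mode = (a−1)/b = 5/23.1 ≈ 0.2165.

λ̂_MAP = 0.2165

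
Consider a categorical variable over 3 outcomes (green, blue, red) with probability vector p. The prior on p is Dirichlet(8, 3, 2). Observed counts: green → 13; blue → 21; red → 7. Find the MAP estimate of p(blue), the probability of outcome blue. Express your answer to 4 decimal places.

The posterior is Dirichlet(αᵢ + nᵢ) = Dirichlet(21, 24, 9).
For a Dirichlet(a₁,…,a_K) with all aᵢ > 1, the mode has j-th component (aⱼ − 1)/(Σaᵢ − K).
Here Σaᵢ = 54 and K = 3, so p(blue) = (24 − 1)/(54 − 3) = 23/51 ≈ 0.4510.

MAP estimate of p(blue) = 0.4510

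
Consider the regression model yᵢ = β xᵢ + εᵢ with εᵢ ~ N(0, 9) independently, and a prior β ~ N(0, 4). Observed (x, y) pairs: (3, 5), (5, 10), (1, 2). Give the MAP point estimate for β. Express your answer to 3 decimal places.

β̂_MAP = 1.799

log p(β | y) = −Σ(yᵢ − βxᵢ)²/(2·9) − β²/(2·4) + const.
Setting the derivative to zero: Σxᵢ(yᵢ − βxᵢ)/9 − β/4 = 0, so β = Σxᵢyᵢ / (Σxᵢ² + σ²/τ²).
Σxᵢyᵢ = 3·5 + 5·10 + 1·2 = 67; Σxᵢ² = 35; σ²/τ² = 2.25.
β̂_MAP = 67 / (35 + 2.25) = 67/37.25 ≈ 1.799.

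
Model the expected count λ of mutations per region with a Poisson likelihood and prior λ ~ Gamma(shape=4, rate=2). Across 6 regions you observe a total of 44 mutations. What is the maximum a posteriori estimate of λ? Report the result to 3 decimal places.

Σxᵢ = 44, n = 6.
Posterior ∝ λ^3e^(−2λ) · λ^44e^(−6λ) = λ^47e^(−8λ), i.e. Gamma(shape=48, rate=8).
The mode of a Gamma(a, b) with a ≥ 1 (shape–rate) is (a−1)/b = 47/8 ≈ 5.875.

λ̂_MAP = 5.875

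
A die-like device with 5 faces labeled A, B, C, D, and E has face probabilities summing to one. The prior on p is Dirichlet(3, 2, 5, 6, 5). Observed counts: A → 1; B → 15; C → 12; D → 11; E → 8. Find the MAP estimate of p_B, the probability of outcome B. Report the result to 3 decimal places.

The posterior is Dirichlet(αᵢ + nᵢ) = Dirichlet(4, 17, 17, 17, 13).
For a Dirichlet(a₁,…,a_K) with all aᵢ > 1, the mode has j-th component (aⱼ − 1)/(Σaᵢ − K).
Here Σaᵢ = 68 and K = 5, so p_B = (17 − 1)/(68 − 5) = 16/63 ≈ 0.254.

MAP estimate of p_B = 0.254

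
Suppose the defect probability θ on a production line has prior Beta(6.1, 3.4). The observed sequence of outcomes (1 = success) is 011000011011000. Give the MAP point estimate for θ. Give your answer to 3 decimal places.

θ̂_MAP = 0.493

Prior: Beta(6.1, 3.4).
Data: 6 successes in 15 trials (from the sequence). The binomial likelihood contributes θ^6(1−θ)^9, so the posterior is Beta(6.1+6, 3.4+9) = Beta(12.1, 12.4).
For Beta(a, b) with a, b > 1 the mode is (a−1)/(a+b−2) = 11.1/22.5 ≈ 0.493.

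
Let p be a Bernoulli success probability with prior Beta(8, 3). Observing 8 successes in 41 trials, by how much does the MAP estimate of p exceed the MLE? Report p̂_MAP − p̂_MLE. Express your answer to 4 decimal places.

Posterior is Beta(16, 36); MAP = (16−1)/(52−2) = 15/50 ≈ 0.30000.
MLE ignores the prior: p̂_MLE = k/n = 8/41 ≈ 0.19512.
Difference = 15/50 − 8/41 = 43/410 ≈ 0.1049.

MAP − MLE = 0.1049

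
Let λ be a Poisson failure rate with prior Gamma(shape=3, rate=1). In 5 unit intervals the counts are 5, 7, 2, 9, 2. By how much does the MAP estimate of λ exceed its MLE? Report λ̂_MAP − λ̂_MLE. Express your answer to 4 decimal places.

MAP − MLE = -0.5000

Σxᵢ = 25. Posterior is Gamma(28, 6); MAP = (28−1)/6 = 27/6 ≈ 4.50000.
MLE = x̄ = 25/5 ≈ 5.00000.
Difference = 27/6 − 25/5 = -1/2 ≈ -0.5000.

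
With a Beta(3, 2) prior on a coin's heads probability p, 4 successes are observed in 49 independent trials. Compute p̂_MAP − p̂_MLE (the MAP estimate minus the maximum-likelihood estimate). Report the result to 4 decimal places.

MAP − MLE = 0.0338

Posterior is Beta(7, 47); MAP = (7−1)/(54−2) = 6/52 ≈ 0.11538.
MLE ignores the prior: p̂_MLE = k/n = 4/49 ≈ 0.08163.
Difference = 6/52 − 4/49 = 43/1274 ≈ 0.0338.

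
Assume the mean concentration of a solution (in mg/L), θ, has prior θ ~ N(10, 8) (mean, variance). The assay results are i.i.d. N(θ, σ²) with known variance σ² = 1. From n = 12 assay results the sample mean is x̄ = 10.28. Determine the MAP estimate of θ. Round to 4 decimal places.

θ̂_MAP = 10.2771

n = 12, x̄ = 10.28.
For a Normal prior and Normal likelihood with known variance, the posterior is Normal; its mode equals its mean, the precision-weighted average.
Prior precision 1/σ₀² = 1/8 = 0.125; data precision n/σ² = 12/1 = 12.
θ̂ = (0.125·10 + 12·10.28) / (0.125 + 12) = 124.61/12.125 = 24922/2425 ≈ 10.2771.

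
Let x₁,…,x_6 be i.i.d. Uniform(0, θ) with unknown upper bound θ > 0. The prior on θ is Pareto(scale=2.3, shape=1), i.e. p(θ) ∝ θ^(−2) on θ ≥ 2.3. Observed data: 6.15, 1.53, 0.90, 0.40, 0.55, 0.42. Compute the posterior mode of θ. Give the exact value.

The Uniform(0, θ) likelihood is θ^(−n) for θ ≥ max(xᵢ), zero otherwise. Here max(xᵢ) = 6.15.
Posterior ∝ θ^(−2) · θ^(−6) = θ^(−8) on θ ≥ max(2.3, 6.15) = 6.15.
This density is strictly decreasing in θ, so the posterior mode lies at the lower boundary of the support.

θ̂_MAP = 6.15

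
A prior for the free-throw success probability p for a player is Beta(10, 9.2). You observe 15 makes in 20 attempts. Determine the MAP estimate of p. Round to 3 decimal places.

p̂_MAP = 0.645

Prior: Beta(10, 9.2).
Data: 15 successes in 20 trials. The binomial likelihood contributes p^15(1−p)^5, so the posterior is Beta(10+15, 9.2+5) = Beta(25, 14.2).
For Beta(a, b) with a, b > 1 the mode is (a−1)/(a+b−2) = 24/37.2 ≈ 0.645.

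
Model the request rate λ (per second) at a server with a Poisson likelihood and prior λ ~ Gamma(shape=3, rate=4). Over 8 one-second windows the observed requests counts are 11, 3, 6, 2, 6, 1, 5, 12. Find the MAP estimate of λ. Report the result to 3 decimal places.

Σxᵢ = 11+3+6+2+6+1+5+12 = 46, with n = 8.
Posterior ∝ λ^2e^(−4λ) · λ^46e^(−8λ) = λ^48e^(−12λ), i.e. Gamma(shape=49, rate=12).
The mode of a Gamma(a, b) with a ≥ 1 (shape–rate) is (a−1)/b = 48/12 ≈ 4.000.

λ̂_MAP = 4.000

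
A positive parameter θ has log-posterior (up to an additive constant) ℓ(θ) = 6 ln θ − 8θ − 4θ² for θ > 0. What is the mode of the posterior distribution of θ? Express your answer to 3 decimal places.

ℓ'(θ) = 6/θ − 8 − 8θ. Setting this to zero and multiplying by θ: 8θ² + 8θ − 6 = 0.
θ = (−8 + √(8² + 4·8·6)) / (2·8) = (−8 + √256) / 16 = (−8 + 16)/16 = 1/2.
ℓ''(θ) = −6/θ² − 8 < 0, confirming a maximum.

θ̂_MAP = 0.500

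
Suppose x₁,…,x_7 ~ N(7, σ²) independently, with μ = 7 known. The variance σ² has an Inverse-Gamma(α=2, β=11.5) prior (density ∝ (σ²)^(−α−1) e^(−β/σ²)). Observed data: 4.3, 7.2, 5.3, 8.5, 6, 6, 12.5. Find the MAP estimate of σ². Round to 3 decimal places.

σ̂²_MAP = 5.209

Sum of squared deviations about the known mean: SS = (4.3−7)² + (7.2−7)² + (5.3−7)² + (8.5−7)² + (6−7)² + (6−7)² + (12.5−7)² = 44.72.
The Normal likelihood contributes (σ²)^(−n/2) exp(−SS/(2σ²)), so the posterior is Inverse-Gamma(α + n/2, β + SS/2) = Inverse-Gamma(5.5, 33.86).
The mode of Inverse-Gamma(a, b) is b/(a+1) = 33.86/6.5 ≈ 5.209.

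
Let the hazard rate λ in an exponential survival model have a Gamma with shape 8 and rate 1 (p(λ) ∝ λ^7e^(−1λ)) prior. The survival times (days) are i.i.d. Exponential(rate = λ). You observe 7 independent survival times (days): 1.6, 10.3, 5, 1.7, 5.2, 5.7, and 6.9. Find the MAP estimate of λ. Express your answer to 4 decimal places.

The Exponential(rate=λ) likelihood is ∝ λ^n e^(−λΣtᵢ). Here n = 7 and Σtᵢ = 1.6 + 10.3 + 5 + 1.7 + 5.2 + 5.7 + 6.9 = 36.4.
Posterior ∝ λ^7e^(−1λ) · λ^7e^(−36.4λ) = λ^14e^(−37.4λ), i.e. Gamma(15, 37.4).
Mode = (a−1)/b = 14/37.4 ≈ 0.3743.

λ̂_MAP = 0.3743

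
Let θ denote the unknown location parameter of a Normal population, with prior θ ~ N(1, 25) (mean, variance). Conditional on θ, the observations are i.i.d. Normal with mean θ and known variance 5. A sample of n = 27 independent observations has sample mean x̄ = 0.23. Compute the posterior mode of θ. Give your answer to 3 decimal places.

θ̂_MAP = 0.236

n = 27, x̄ = 0.23.
For a Normal prior and Normal likelihood with known variance, the posterior is Normal; its mode equals its mean, the precision-weighted average.
Prior precision 1/σ₀² = 1/25 = 0.04; data precision n/σ² = 27/5 = 5.4.
θ̂ = (0.04·1 + 5.4·0.23) / (0.04 + 5.4) = 1.282/5.44 = 641/2720 ≈ 0.236.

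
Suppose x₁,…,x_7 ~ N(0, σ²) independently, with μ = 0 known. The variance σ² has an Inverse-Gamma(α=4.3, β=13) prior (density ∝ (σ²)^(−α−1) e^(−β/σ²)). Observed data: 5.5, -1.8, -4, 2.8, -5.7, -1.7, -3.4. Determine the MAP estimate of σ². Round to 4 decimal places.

σ̂²_MAP = 7.4017

Sum of squared deviations about the known mean: SS = (5.5−0)² + (-1.8−0)² + (-4−0)² + (2.8−0)² + (-5.7−0)² + (-1.7−0)² + (-3.4−0)² = 104.27.
The Normal likelihood contributes (σ²)^(−n/2) exp(−SS/(2σ²)), so the posterior is Inverse-Gamma(α + n/2, β + SS/2) = Inverse-Gamma(7.8, 65.135).
The mode of Inverse-Gamma(a, b) is b/(a+1) = 65.135/8.8 ≈ 7.4017.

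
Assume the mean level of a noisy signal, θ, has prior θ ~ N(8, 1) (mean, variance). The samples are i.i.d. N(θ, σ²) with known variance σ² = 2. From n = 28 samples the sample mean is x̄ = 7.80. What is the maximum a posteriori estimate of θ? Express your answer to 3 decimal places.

n = 28, x̄ = 7.80.
For a Normal prior and Normal likelihood with known variance, the posterior is Normal; its mode equals its mean, the precision-weighted average.
Prior precision 1/σ₀² = 1/1 = 1; data precision n/σ² = 28/2 = 14.
θ̂ = (1·8 + 14·7.8) / (1 + 14) = 117.2/15 = 586/75 ≈ 7.813.

θ̂_MAP = 7.813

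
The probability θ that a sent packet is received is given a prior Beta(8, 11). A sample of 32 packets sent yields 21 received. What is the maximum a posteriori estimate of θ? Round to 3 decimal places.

Prior: Beta(8, 11).
Data: 21 successes in 32 trials. The binomial likelihood contributes θ^21(1−θ)^11, so the posterior is Beta(8+21, 11+11) = Beta(29, 22).
For Beta(a, b) with a, b > 1 the mode is (a−1)/(a+b−2) = 28/49 ≈ 0.571.

θ̂_MAP = 0.571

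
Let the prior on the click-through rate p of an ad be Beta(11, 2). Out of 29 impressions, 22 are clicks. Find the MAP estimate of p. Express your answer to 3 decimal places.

Prior: Beta(11, 2).
Data: 22 successes in 29 trials. The binomial likelihood contributes p^22(1−p)^7, so the posterior is Beta(11+22, 2+7) = Beta(33, 9).
For Beta(a, b) with a, b > 1 the mode is (a−1)/(a+b−2) = 32/40 ≈ 0.800.

p̂_MAP = 0.800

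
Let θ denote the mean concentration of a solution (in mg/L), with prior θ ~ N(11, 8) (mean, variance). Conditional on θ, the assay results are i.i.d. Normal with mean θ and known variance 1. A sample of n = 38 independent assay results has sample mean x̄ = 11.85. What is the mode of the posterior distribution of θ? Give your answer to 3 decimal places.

θ̂_MAP = 11.847

n = 38, x̄ = 11.85.
For a Normal prior and Normal likelihood with known variance, the posterior is Normal; its mode equals its mean, the precision-weighted average.
Prior precision 1/σ₀² = 1/8 = 0.125; data precision n/σ² = 38/1 = 38.
θ̂ = (0.125·11 + 38·11.85) / (0.125 + 38) = 451.675/38.125 = 18067/1525 ≈ 11.847.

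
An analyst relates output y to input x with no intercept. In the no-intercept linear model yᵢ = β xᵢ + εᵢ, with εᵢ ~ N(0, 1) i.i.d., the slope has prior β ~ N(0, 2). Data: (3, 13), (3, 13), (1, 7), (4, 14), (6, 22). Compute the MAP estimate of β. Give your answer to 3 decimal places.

β̂_MAP = 3.818

log p(β | y) = −Σ(yᵢ − βxᵢ)²/(2·1) − β²/(2·2) + const.
Setting the derivative to zero: Σxᵢ(yᵢ − βxᵢ)/1 − β/2 = 0, so β = Σxᵢyᵢ / (Σxᵢ² + σ²/τ²).
Σxᵢyᵢ = 3·13 + 3·13 + 1·7 + 4·14 + 6·22 = 273; Σxᵢ² = 71; σ²/τ² = 0.5.
β̂_MAP = 273 / (71 + 0.5) = 273/71.5 ≈ 3.818.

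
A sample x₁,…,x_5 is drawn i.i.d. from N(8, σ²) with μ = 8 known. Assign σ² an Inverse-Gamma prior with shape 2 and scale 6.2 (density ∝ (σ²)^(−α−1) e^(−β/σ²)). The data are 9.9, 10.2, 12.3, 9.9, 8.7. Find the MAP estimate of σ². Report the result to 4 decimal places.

Sum of squared deviations about the known mean: SS = (9.9−8)² + (10.2−8)² + (12.3−8)² + (9.9−8)² + (8.7−8)² = 31.04.
The Normal likelihood contributes (σ²)^(−n/2) exp(−SS/(2σ²)), so the posterior is Inverse-Gamma(α + n/2, β + SS/2) = Inverse-Gamma(4.5, 21.72).
The mode of Inverse-Gamma(a, b) is b/(a+1) = 21.72/5.5 ≈ 3.9491.

σ̂²_MAP = 3.9491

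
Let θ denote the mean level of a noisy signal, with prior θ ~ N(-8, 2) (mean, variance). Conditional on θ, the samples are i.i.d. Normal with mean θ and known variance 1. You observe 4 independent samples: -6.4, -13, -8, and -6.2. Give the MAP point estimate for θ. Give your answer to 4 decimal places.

n = 4; x̄ = ((-6.4) + (-13) + (-8) + (-6.2))/4 = -33.6/4 = -8.4.
For a Normal prior and Normal likelihood with known variance, the posterior is Normal; its mode equals its mean, the precision-weighted average.
Prior precision 1/σ₀² = 1/2 = 0.5; data precision n/σ² = 4/1 = 4.
θ̂ = (0.5·(-8) + 4·(-8.4)) / (0.5 + 4) = (-37.6)/4.5 = -376/45 ≈ -8.3556.

θ̂_MAP = -8.3556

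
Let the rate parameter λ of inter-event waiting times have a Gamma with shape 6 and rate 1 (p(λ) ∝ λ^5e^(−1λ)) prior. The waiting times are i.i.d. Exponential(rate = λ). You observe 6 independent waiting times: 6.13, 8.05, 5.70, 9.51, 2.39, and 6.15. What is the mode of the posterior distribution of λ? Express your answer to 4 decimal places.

λ̂_MAP = 0.2826

The Exponential(rate=λ) likelihood is ∝ λ^n e^(−λΣtᵢ). Here n = 6 and Σtᵢ = 6.13 + 8.05 + 5.70 + 9.51 + 2.39 + 6.15 = 37.93.
Posterior ∝ λ^5e^(−1λ) · λ^6e^(−37.93λ) = λ^11e^(−38.93λ), i.e. Gamma(12, 38.93).
Mode = (a−1)/b = 11/38.93 ≈ 0.2826.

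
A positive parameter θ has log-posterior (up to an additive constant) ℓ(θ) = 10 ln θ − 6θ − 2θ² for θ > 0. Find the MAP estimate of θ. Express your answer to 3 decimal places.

θ̂_MAP = 1.000

ℓ'(θ) = 10/θ − 6 − 4θ. Setting this to zero and multiplying by θ: 4θ² + 6θ − 10 = 0.
θ = (−6 + √(6² + 4·4·10)) / (2·4) = (−6 + √196) / 8 = (−6 + 14)/8 = 1.
ℓ''(θ) = −10/θ² − 4 < 0, confirming a maximum.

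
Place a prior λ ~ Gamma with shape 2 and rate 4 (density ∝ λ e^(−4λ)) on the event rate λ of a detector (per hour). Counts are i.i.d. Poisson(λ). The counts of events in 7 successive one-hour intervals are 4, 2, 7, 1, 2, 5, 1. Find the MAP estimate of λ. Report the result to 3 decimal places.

Σxᵢ = 4+2+7+1+2+5+1 = 22, with n = 7.
Posterior ∝ λe^(−4λ) · λ^22e^(−7λ) = λ^23e^(−11λ), i.e. Gamma(shape=24, rate=11).
The mode of a Gamma(a, b) with a ≥ 1 (shape–rate) is (a−1)/b = 23/11 ≈ 2.091.

λ̂_MAP = 2.091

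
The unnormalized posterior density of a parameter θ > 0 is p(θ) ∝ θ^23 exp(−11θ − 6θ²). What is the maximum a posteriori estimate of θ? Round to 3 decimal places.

θ̂_MAP = 1.000

ℓ'(θ) = 23/θ − 11 − 12θ. Setting this to zero and multiplying by θ: 12θ² + 11θ − 23 = 0.
θ = (−11 + √(11² + 4·12·23)) / (2·12) = (−11 + √1225) / 24 = (−11 + 35)/24 = 1.
ℓ''(θ) = −23/θ² − 12 < 0, confirming a maximum.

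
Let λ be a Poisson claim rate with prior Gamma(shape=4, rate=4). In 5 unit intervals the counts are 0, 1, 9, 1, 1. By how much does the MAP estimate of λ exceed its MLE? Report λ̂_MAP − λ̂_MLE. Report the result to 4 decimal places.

MAP − MLE = -0.7333

Σxᵢ = 12. Posterior is Gamma(16, 9); MAP = (16−1)/9 = 15/9 ≈ 1.66667.
MLE = x̄ = 12/5 ≈ 2.40000.
Difference = 15/9 − 12/5 = -11/15 ≈ -0.7333.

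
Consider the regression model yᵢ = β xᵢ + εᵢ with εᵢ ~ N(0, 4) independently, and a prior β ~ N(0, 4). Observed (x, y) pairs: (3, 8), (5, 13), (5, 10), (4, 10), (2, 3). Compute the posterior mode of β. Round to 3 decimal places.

β̂_MAP = 2.313

log p(β | y) = −Σ(yᵢ − βxᵢ)²/(2·4) − β²/(2·4) + const.
Setting the derivative to zero: Σxᵢ(yᵢ − βxᵢ)/4 − β/4 = 0, so β = Σxᵢyᵢ / (Σxᵢ² + σ²/τ²).
Σxᵢyᵢ = 3·8 + 5·13 + 5·10 + 4·10 + 2·3 = 185; Σxᵢ² = 79; σ²/τ² = 1.
β̂_MAP = 185 / (79 + 1) = 185/80 ≈ 2.313.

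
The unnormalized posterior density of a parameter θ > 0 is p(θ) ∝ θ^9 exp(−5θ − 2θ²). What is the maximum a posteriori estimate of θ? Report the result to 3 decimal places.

θ̂_MAP = 1.000

ℓ'(θ) = 9/θ − 5 − 4θ. Setting this to zero and multiplying by θ: 4θ² + 5θ − 9 = 0.
θ = (−5 + √(5² + 4·4·9)) / (2·4) = (−5 + √169) / 8 = (−5 + 13)/8 = 1.
ℓ''(θ) = −9/θ² − 4 < 0, confirming a maximum.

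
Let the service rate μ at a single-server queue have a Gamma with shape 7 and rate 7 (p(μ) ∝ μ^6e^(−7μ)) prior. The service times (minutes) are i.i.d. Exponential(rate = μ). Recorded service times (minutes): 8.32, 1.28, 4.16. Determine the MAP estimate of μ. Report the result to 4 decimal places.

The Exponential(rate=μ) likelihood is ∝ μ^n e^(−μΣtᵢ). Here n = 3 and Σtᵢ = 8.32 + 1.28 + 4.16 = 13.76.
Posterior ∝ μ^6e^(−7μ) · μ^3e^(−13.76μ) = μ^9e^(−20.76μ), i.e. Gamma(10, 20.76).
Mode = (a−1)/b = 9/20.76 ≈ 0.4335.

μ̂_MAP = 0.4335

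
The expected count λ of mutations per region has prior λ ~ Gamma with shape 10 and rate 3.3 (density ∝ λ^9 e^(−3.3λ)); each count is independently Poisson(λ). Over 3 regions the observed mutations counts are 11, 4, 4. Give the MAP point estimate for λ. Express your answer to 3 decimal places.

Σxᵢ = 11+4+4 = 19, with n = 3.
Posterior ∝ λ^9e^(−3.3λ) · λ^19e^(−3λ) = λ^28e^(−6.3λ), i.e. Gamma(shape=29, rate=6.3).
The mode of a Gamma(a, b) with a ≥ 1 (shape–rate) is (a−1)/b = 28/6.3 ≈ 4.444.

λ̂_MAP = 4.444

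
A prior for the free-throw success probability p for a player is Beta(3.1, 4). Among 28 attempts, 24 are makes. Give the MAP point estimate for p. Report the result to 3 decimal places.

Prior: Beta(3.1, 4).
Data: 24 successes in 28 trials. The binomial likelihood contributes p^24(1−p)^4, so the posterior is Beta(3.1+24, 4+4) = Beta(27.1, 8).
For Beta(a, b) with a, b > 1 the mode is (a−1)/(a+b−2) = 26.1/33.1 ≈ 0.789.

p̂_MAP = 0.789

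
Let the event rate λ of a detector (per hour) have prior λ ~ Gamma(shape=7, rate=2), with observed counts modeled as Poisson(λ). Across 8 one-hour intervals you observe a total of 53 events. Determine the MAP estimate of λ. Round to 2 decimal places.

Σxᵢ = 53, n = 8.
Posterior ∝ λ^6e^(−2λ) · λ^53e^(−8λ) = λ^59e^(−10λ), i.e. Gamma(shape=60, rate=10).
The mode of a Gamma(a, b) with a ≥ 1 (shape–rate) is (a−1)/b = 59/10 ≈ 5.90.

λ̂_MAP = 5.90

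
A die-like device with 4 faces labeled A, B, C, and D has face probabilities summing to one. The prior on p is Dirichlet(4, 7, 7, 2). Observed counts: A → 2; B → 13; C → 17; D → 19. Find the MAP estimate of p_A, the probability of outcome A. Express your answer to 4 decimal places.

The posterior is Dirichlet(αᵢ + nᵢ) = Dirichlet(6, 20, 24, 21).
For a Dirichlet(a₁,…,a_K) with all aᵢ > 1, the mode has j-th component (aⱼ − 1)/(Σaᵢ − K).
Here Σaᵢ = 71 and K = 4, so p_A = (6 − 1)/(71 − 4) = 5/67 ≈ 0.0746.

MAP estimate of p_A = 0.0746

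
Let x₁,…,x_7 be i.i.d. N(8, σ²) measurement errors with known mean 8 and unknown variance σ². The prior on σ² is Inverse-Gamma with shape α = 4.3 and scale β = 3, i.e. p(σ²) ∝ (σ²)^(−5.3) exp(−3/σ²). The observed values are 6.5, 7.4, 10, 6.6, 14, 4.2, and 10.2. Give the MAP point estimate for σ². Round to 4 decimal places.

σ̂²_MAP = 3.9688

Sum of squared deviations about the known mean: SS = (6.5−8)² + (7.4−8)² + (10−8)² + (6.6−8)² + (14−8)² + (4.2−8)² + (10.2−8)² = 63.85.
The Normal likelihood contributes (σ²)^(−n/2) exp(−SS/(2σ²)), so the posterior is Inverse-Gamma(α + n/2, β + SS/2) = Inverse-Gamma(7.8, 34.925).
The mode of Inverse-Gamma(a, b) is b/(a+1) = 34.925/8.8 ≈ 3.9688.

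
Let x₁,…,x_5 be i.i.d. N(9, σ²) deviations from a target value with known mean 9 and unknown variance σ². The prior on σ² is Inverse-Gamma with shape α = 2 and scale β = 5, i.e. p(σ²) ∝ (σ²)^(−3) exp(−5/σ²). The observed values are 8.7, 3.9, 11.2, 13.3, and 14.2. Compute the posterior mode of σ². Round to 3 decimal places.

Sum of squared deviations about the known mean: SS = (8.7−9)² + (3.9−9)² + (11.2−9)² + (13.3−9)² + (14.2−9)² = 76.47.
The Normal likelihood contributes (σ²)^(−n/2) exp(−SS/(2σ²)), so the posterior is Inverse-Gamma(α + n/2, β + SS/2) = Inverse-Gamma(4.5, 43.235).
The mode of Inverse-Gamma(a, b) is b/(a+1) = 43.235/5.5 ≈ 7.861.

σ̂²_MAP = 7.861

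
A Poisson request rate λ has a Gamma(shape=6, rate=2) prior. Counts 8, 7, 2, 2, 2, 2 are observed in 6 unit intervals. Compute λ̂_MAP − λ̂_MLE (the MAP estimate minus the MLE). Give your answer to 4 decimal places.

Σxᵢ = 23. Posterior is Gamma(29, 8); MAP = (29−1)/8 = 28/8 ≈ 3.50000.
MLE = x̄ = 23/6 ≈ 3.83333.
Difference = 28/8 − 23/6 = -1/3 ≈ -0.3333.

MAP − MLE = -0.3333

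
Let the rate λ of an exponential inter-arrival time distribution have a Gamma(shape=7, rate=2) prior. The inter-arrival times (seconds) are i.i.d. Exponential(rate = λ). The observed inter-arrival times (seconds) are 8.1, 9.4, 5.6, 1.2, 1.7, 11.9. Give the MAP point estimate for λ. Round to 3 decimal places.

λ̂_MAP = 0.301

The Exponential(rate=λ) likelihood is ∝ λ^n e^(−λΣtᵢ). Here n = 6 and Σtᵢ = 8.1 + 9.4 + 5.6 + 1.2 + 1.7 + 11.9 = 37.9.
Posterior ∝ λ^6e^(−2λ) · λ^6e^(−37.9λ) = λ^12e^(−39.9λ), i.e. Gamma(13, 39.9).
Mode = (a−1)/b = 12/39.9 ≈ 0.301.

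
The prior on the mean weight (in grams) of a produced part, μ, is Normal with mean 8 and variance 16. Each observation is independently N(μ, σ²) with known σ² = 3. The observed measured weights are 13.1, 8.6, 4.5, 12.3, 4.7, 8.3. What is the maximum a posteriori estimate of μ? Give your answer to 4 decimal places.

n = 6; x̄ = (13.1 + 8.6 + 4.5 + 12.3 + 4.7 + 8.3)/6 = 51.5/6 = 103/12 ≈ 8.5833.
For a Normal prior and Normal likelihood with known variance, the posterior is Normal; its mode equals its mean, the precision-weighted average.
Prior precision 1/σ₀² = 1/16 = 0.0625; data precision n/σ² = 6/3 = 2.
μ̂ = (0.0625·8 + 2·(103/12)) / (0.0625 + 2) = (53/3)/2.0625 = 848/99 ≈ 8.5657.

μ̂_MAP = 8.5657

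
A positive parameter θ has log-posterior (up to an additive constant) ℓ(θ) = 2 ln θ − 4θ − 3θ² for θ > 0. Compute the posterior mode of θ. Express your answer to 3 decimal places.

ℓ'(θ) = 2/θ − 4 − 6θ. Setting this to zero and multiplying by θ: 6θ² + 4θ − 2 = 0.
θ = (−4 + √(4² + 4·6·2)) / (2·6) = (−4 + √64) / 12 = (−4 + 8)/12 = 1/3.
ℓ''(θ) = −2/θ² − 6 < 0, confirming a maximum.

θ̂_MAP = 0.333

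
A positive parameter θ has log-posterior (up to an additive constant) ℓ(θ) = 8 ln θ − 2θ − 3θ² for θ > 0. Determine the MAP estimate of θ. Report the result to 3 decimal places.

θ̂_MAP = 1.000

ℓ'(θ) = 8/θ − 2 − 6θ. Setting this to zero and multiplying by θ: 6θ² + 2θ − 8 = 0.
θ = (−2 + √(2² + 4·6·8)) / (2·6) = (−2 + √196) / 12 = (−2 + 14)/12 = 1.
ℓ''(θ) = −8/θ² − 6 < 0, confirming a maximum.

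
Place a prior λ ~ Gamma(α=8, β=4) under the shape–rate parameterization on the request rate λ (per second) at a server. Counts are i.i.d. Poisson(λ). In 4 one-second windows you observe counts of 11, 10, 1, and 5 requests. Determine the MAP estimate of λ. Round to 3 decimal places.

λ̂_MAP = 4.250

Σxᵢ = 11+10+1+5 = 27, with n = 4.
Posterior ∝ λ^7e^(−4λ) · λ^27e^(−4λ) = λ^34e^(−8λ), i.e. Gamma(shape=35, rate=8).
The mode of a Gamma(a, b) with a ≥ 1 (shape–rate) is (a−1)/b = 34/8 ≈ 4.250.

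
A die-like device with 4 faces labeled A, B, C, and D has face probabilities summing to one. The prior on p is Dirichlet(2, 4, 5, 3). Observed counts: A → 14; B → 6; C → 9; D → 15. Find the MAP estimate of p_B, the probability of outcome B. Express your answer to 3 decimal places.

MAP estimate of p_B = 0.167

The posterior is Dirichlet(αᵢ + nᵢ) = Dirichlet(16, 10, 14, 18).
For a Dirichlet(a₁,…,a_K) with all aᵢ > 1, the mode has j-th component (aⱼ − 1)/(Σaᵢ − K).
Here Σaᵢ = 58 and K = 4, so p_B = (10 − 1)/(58 − 4) = 9/54 ≈ 0.167.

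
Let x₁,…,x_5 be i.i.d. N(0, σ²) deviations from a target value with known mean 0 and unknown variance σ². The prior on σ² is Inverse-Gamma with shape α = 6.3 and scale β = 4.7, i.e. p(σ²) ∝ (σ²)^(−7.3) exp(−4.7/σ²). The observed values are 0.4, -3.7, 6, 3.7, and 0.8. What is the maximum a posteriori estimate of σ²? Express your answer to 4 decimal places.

σ̂²_MAP = 3.7541

Sum of squared deviations about the known mean: SS = (0.4−0)² + (-3.7−0)² + (6−0)² + (3.7−0)² + (0.8−0)² = 64.18.
The Normal likelihood contributes (σ²)^(−n/2) exp(−SS/(2σ²)), so the posterior is Inverse-Gamma(α + n/2, β + SS/2) = Inverse-Gamma(8.8, 36.79).
The mode of Inverse-Gamma(a, b) is b/(a+1) = 36.79/9.8 ≈ 3.7541.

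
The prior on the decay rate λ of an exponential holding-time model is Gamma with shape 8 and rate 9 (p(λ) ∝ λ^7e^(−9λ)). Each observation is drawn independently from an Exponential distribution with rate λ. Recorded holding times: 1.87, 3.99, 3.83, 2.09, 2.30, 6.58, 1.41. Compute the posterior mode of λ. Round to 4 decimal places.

The Exponential(rate=λ) likelihood is ∝ λ^n e^(−λΣtᵢ). Here n = 7 and Σtᵢ = 1.87 + 3.99 + 3.83 + 2.09 + 2.30 + 6.58 + 1.41 = 22.07.
Posterior ∝ λ^7e^(−9λ) · λ^7e^(−22.07λ) = λ^14e^(−31.07λ), i.e. Gamma(15, 31.07).
Mode = (a−1)/b = 14/31.07 ≈ 0.4506.

λ̂_MAP = 0.4506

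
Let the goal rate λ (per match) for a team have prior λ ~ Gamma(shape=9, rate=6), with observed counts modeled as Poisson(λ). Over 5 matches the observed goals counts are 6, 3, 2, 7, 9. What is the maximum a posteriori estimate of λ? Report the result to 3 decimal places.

Σxᵢ = 6+3+2+7+9 = 27, with n = 5.
Posterior ∝ λ^8e^(−6λ) · λ^27e^(−5λ) = λ^35e^(−11λ), i.e. Gamma(shape=36, rate=11).
The mode of a Gamma(a, b) with a ≥ 1 (shape–rate) is (a−1)/b = 35/11 ≈ 3.182.

λ̂_MAP = 3.182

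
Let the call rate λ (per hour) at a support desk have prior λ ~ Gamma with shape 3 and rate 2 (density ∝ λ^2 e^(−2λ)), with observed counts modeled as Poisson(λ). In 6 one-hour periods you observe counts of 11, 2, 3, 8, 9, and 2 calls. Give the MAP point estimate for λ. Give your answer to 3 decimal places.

λ̂_MAP = 4.625

Σxᵢ = 11+2+3+8+9+2 = 35, with n = 6.
Posterior ∝ λ^2e^(−2λ) · λ^35e^(−6λ) = λ^37e^(−8λ), i.e. Gamma(shape=38, rate=8).
The mode of a Gamma(a, b) with a ≥ 1 (shape–rate) is (a−1)/b = 37/8 ≈ 4.625.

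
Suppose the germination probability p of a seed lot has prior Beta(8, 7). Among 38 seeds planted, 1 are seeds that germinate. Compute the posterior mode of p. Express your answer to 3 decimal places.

p̂_MAP = 0.157

Prior: Beta(8, 7).
Data: 1 success in 38 trials. The binomial likelihood contributes p(1−p)^37, so the posterior is Beta(8+1, 7+37) = Beta(9, 44).
For Beta(a, b) with a, b > 1 the mode is (a−1)/(a+b−2) = 8/51 ≈ 0.157.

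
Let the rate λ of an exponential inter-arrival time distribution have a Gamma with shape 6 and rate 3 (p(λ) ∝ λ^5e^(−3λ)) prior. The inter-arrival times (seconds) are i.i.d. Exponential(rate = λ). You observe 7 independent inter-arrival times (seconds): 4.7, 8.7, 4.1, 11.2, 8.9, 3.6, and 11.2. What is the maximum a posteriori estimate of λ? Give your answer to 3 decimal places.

The Exponential(rate=λ) likelihood is ∝ λ^n e^(−λΣtᵢ). Here n = 7 and Σtᵢ = 4.7 + 8.7 + 4.1 + 11.2 + 8.9 + 3.6 + 11.2 = 52.4.
Posterior ∝ λ^5e^(−3λ) · λ^7e^(−52.4λ) = λ^12e^(−55.4λ), i.e. Gamma(13, 55.4).
Mode = (a−1)/b = 12/55.4 ≈ 0.217.

λ̂_MAP = 0.217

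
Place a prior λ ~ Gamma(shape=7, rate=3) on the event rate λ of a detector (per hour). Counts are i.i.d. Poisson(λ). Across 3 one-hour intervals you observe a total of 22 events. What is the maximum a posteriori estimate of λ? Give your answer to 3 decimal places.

λ̂_MAP = 4.667

Σxᵢ = 22, n = 3.
Posterior ∝ λ^6e^(−3λ) · λ^22e^(−3λ) = λ^28e^(−6λ), i.e. Gamma(shape=29, rate=6).
The mode of a Gamma(a, b) with a ≥ 1 (shape–rate) is (a−1)/b = 28/6 ≈ 4.667.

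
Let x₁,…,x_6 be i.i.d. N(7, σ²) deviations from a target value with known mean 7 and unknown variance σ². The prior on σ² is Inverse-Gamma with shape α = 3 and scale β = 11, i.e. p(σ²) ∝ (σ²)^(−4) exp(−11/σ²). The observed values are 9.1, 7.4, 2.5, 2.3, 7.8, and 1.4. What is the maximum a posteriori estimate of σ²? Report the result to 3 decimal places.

Sum of squared deviations about the known mean: SS = (9.1−7)² + (7.4−7)² + (2.5−7)² + (2.3−7)² + (7.8−7)² + (1.4−7)² = 78.91.
The Normal likelihood contributes (σ²)^(−n/2) exp(−SS/(2σ²)), so the posterior is Inverse-Gamma(α + n/2, β + SS/2) = Inverse-Gamma(6, 50.455).
The mode of Inverse-Gamma(a, b) is b/(a+1) = 50.455/7 ≈ 7.208.

σ̂²_MAP = 7.208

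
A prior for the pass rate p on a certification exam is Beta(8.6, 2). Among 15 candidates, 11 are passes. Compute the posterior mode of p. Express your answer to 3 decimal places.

p̂_MAP = 0.788

Prior: Beta(8.6, 2).
Data: 11 successes in 15 trials. The binomial likelihood contributes p^11(1−p)^4, so the posterior is Beta(8.6+11, 2+4) = Beta(19.6, 6).
For Beta(a, b) with a, b > 1 the mode is (a−1)/(a+b−2) = 18.6/23.6 ≈ 0.788.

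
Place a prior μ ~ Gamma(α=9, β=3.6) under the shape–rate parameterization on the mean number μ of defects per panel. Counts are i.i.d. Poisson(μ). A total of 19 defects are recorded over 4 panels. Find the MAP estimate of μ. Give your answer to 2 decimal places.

μ̂_MAP = 3.55

Σxᵢ = 19, n = 4.
Posterior ∝ μ^8e^(−3.6μ) · μ^19e^(−4μ) = μ^27e^(−7.6μ), i.e. Gamma(shape=28, rate=7.6).
The mode of a Gamma(a, b) with a ≥ 1 (shape–rate) is (a−1)/b = 27/7.6 ≈ 3.55.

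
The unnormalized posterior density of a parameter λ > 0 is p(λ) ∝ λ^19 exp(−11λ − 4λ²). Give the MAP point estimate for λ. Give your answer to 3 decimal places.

λ̂_MAP = 1.000

ℓ'(λ) = 19/λ − 11 − 8λ. Setting this to zero and multiplying by λ: 8λ² + 11λ − 19 = 0.
λ = (−11 + √(11² + 4·8·19)) / (2·8) = (−11 + √729) / 16 = (−11 + 27)/16 = 1.
ℓ''(λ) = −19/λ² − 8 < 0, confirming a maximum.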